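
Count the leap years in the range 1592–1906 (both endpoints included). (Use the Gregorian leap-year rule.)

76

Multiples of 4 in [1592,1906]: 79.
Of those, multiples of 100: 4 (not leap unless ÷400).
Multiples of 400: 1.
Leap years = 79 − 4 + 1 = 76.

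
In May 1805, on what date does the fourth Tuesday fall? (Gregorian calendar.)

May 1, 1805 is a Wednesday.
The first Tuesday is therefore May 7 (6 days later).
The fourth Tuesday is 7 + 3×7 = May 28.

May 28, 1805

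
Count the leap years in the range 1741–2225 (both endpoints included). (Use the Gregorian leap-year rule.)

Multiples of 4 in [1741,2225]: 121.
Of those, multiples of 100: 5 (not leap unless ÷400).
Multiples of 400: 1.
Leap years = 121 − 5 + 1 = 117.

117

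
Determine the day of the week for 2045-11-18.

Saturday

Doomsday rule: the anchor day for the 2000s is Tuesday. For year 45: 45÷12 = 3 r 9, and 9÷4 = 2, so 3+9+2 = 14.
Tuesday + 14 ≡ Tuesday — that's 2045's doomsday.
In November the doomsday date is Nov 7.
Nov 18 is 11 days after Nov 7; 11 mod 7 = 4, so Tuesday + 4 = Saturday.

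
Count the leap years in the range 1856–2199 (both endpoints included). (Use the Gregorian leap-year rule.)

Multiples of 4 in [1856,2199]: 86.
Of those, multiples of 100: 3 (not leap unless ÷400).
Multiples of 400: 1.
Leap years = 86 − 3 + 1 = 84.

84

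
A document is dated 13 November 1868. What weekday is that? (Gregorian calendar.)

Friday

Doomsday rule: the anchor day for the 1800s is Friday. For year 68: 68÷12 = 5 r 8, and 8÷4 = 2, so 5+8+2 = 15.
Friday + 15 ≡ Saturday — that's 1868's doomsday.
In November the doomsday date is Nov 7.
Nov 13 is 6 days after Nov 7; 6 mod 7 = 6, so Saturday + 6 = Friday.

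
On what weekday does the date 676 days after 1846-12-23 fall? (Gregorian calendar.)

Dec 23, 1846 is a Wednesday.
676 mod 7 = 4, so 676 days after a Wednesday is Wednesday + 4 = Sunday.

Sunday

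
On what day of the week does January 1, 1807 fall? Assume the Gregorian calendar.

Thursday

January 1, 1807 is a Thursday.
Total: 0 days.
0 mod 7 = 0, so Thursday + 0 = Thursday.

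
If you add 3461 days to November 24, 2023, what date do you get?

+366 (one year; includes Feb 29, 2024) → Nov 24, 2024 (3095 left).
+365 (one year) → Nov 24, 2025 (2730 left).
+365 (one year) → Nov 24, 2026 (2365 left).
+365 (one year) → Nov 24, 2027 (2000 left).
+366 (one year; includes Feb 29, 2028) → Nov 24, 2028 (1634 left).
+365 (one year) → Nov 24, 2029 (1269 left).
+365 (one year) → Nov 24, 2030 (904 left).
+365 (one year) → Nov 24, 2031 (539 left).
+366 (one year; includes Feb 29, 2032) → Nov 24, 2032 (173 left).
Nov has 30 days: +7 → Dec 1, 2032 (166 left).
Dec has 31 days: +31 → Jan 1, 2033 (135 left).
Jan has 31 days: +31 → Feb 1, 2033 (104 left).
Feb has 28 days: +28 → Mar 1, 2033 (76 left).
Mar has 31 days: +31 → Apr 1, 2033 (45 left).
Apr has 30 days: +30 → May 1, 2033 (15 left).
+15 → May 16, 2033.

May 16, 2033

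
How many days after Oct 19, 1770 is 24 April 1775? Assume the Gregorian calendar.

Oct 19, 1770 → Oct 19, 1771: 365 days.
Oct 19, 1771 → Oct 19, 1772: 366 days (Feb 29, 1772 is in that span).
Oct 19, 1772 → Oct 19, 1773: 365 days.
Oct 19, 1773 → Oct 19, 1774: 365 days.
Oct 19, 1774 → Nov 19, 1774: 31 days (October has 31).
Nov 19, 1774 → Dec 19, 1774: 30 days (November has 30).
Dec 19, 1774 → Jan 19, 1775: 31 days (December has 31).
Jan 19, 1775 → Feb 19, 1775: 31 days (January has 31).
Feb 19, 1775 → Mar 19, 1775: 28 days (February has 28).
Mar 19, 1775 → Apr 19, 1775: 31 days (March has 31).
Apr 19, 1775 → Apr 24, 1775: 5 days.
Total: 1648 days.

1648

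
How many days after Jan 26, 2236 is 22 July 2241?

2004

Jan 26, 2236 → Jan 26, 2237: 366 days (Feb 29, 2236 is in that span).
Jan 26, 2237 → Jan 26, 2238: 365 days.
Jan 26, 2238 → Jan 26, 2239: 365 days.
Jan 26, 2239 → Jan 26, 2240: 365 days.
Jan 26, 2240 → Jan 26, 2241: 366 days (Feb 29, 2240 is in that span).
Jan 26, 2241 → Feb 26, 2241: 31 days (January has 31).
Feb 26, 2241 → Mar 26, 2241: 28 days (February has 28).
Mar 26, 2241 → Apr 26, 2241: 31 days (March has 31).
Apr 26, 2241 → May 26, 2241: 30 days (April has 30).
May 26, 2241 → Jun 26, 2241: 31 days (May has 31).
Jun 26, 2241 → Jul 22, 2241: 26 days.
Total: 2004 days.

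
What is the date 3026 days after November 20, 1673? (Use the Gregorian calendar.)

March 4, 1682

+365 (one year) → Nov 20, 1674 (2661 left).
+365 (one year) → Nov 20, 1675 (2296 left).
+366 (one year; includes Feb 29, 1676) → Nov 20, 1676 (1930 left).
+365 (one year) → Nov 20, 1677 (1565 left).
+365 (one year) → Nov 20, 1678 (1200 left).
+365 (one year) → Nov 20, 1679 (835 left).
+366 (one year; includes Feb 29, 1680) → Nov 20, 1680 (469 left).
+365 (one year) → Nov 20, 1681 (104 left).
Nov has 30 days: +11 → Dec 1, 1681 (93 left).
Dec has 31 days: +31 → Jan 1, 1682 (62 left).
Jan has 31 days: +31 → Feb 1, 1682 (31 left).
Feb has 28 days: +28 → Mar 1, 1682 (3 left).
+3 → Mar 4, 1682.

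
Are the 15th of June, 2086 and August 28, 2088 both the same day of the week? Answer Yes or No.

From Jun 15, 2086 to Aug 28, 2088 is 805 days.
805 mod 7 = 0, so they are the same weekday.
(Jun 15, 2086 is a Saturday; Aug 28, 2088 is a Saturday.)

Yes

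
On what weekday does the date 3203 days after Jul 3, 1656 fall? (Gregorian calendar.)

Friday

Jul 3, 1656 is a Monday.
3203 mod 7 = 4, so 3203 days after a Monday is Monday + 4 = Friday.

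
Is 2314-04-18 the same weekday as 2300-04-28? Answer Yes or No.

Yes

From Apr 28, 2300 to Apr 18, 2314 is 5103 days.
5103 mod 7 = 0, so they are the same weekday.
(Apr 28, 2300 is a Saturday; Apr 18, 2314 is a Saturday.)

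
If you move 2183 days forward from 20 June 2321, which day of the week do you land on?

First find the weekday of Jun 20, 2321. Doomsday rule: the anchor day for the 2300s is Wednesday. For year 21: 21÷12 = 1 r 9, and 9÷4 = 2, so 1+9+2 = 12.
Wednesday + 12 ≡ Monday — that's 2321's doomsday.
In June the doomsday date is Jun 6.
Jun 20 is 14 days after Jun 6; 14 mod 7 = 0, so Monday + 0 = Monday.
2183 mod 7 = 6, so 2183 days after a Monday is Monday + 6 = Sunday.

Sunday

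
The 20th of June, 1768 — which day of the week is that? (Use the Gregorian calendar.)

Monday

Doomsday rule: the anchor day for the 1700s is Sunday. For year 68: 68÷12 = 5 r 8, and 8÷4 = 2, so 5+8+2 = 15.
Sunday + 15 ≡ Monday — that's 1768's doomsday.
In June the doomsday date is Jun 6.
Jun 20 is 14 days after Jun 6; 14 mod 7 = 0, so Monday + 0 = Monday.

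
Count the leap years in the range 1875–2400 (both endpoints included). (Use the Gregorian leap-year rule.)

Multiples of 4 in [1875,2400]: 132.
Of those, multiples of 100: 6 (not leap unless ÷400).
Multiples of 400: 2.
Leap years = 132 − 6 + 2 = 128.

128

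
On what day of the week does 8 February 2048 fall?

January 1, 2048 is a Wednesday.
Jan 1, 2048 → Feb 1, 2048: 31 days (January has 31).
Feb 1, 2048 → Feb 8, 2048: 7 days.
Total: 38 days.
38 mod 7 = 3, so Wednesday + 3 = Saturday.

Saturday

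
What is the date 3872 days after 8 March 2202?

+365 (one year) → Mar 8, 2203 (3507 left).
+366 (one year; includes Feb 29, 2204) → Mar 8, 2204 (3141 left).
+365 (one year) → Mar 8, 2205 (2776 left).
+365 (one year) → Mar 8, 2206 (2411 left).
+365 (one year) → Mar 8, 2207 (2046 left).
+366 (one year; includes Feb 29, 2208) → Mar 8, 2208 (1680 left).
+365 (one year) → Mar 8, 2209 (1315 left).
+365 (one year) → Mar 8, 2210 (950 left).
+365 (one year) → Mar 8, 2211 (585 left).
+366 (one year; includes Feb 29, 2212) → Mar 8, 2212 (219 left).
Mar has 31 days: +24 → Apr 1, 2212 (195 left).
Apr has 30 days: +30 → May 1, 2212 (165 left).
May has 31 days: +31 → Jun 1, 2212 (134 left).
Jun has 30 days: +30 → Jul 1, 2212 (104 left).
Jul has 31 days: +31 → Aug 1, 2212 (73 left).
Aug has 31 days: +31 → Sep 1, 2212 (42 left).
Sep has 30 days: +30 → Oct 1, 2212 (12 left).
+12 → Oct 13, 2212.

October 13, 2212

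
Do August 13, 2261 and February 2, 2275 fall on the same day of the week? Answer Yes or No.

Yes

From Aug 13, 2261 to Feb 2, 2275 is 4921 days.
4921 mod 7 = 0, so they are the same weekday.
(Aug 13, 2261 is a Tuesday; Feb 2, 2275 is a Tuesday.)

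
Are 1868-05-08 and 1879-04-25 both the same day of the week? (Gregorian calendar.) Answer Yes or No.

Yes

From May 8, 1868 to Apr 25, 1879 is 4004 days.
4004 mod 7 = 0, so they are the same weekday.
(May 8, 1868 is a Friday; Apr 25, 1879 is a Friday.)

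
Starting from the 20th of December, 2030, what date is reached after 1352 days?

September 2, 2034

+365 (one year) → Dec 20, 2031 (987 left).
+366 (one year; includes Feb 29, 2032) → Dec 20, 2032 (621 left).
+365 (one year) → Dec 20, 2033 (256 left).
Dec has 31 days: +12 → Jan 1, 2034 (244 left).
Jan has 31 days: +31 → Feb 1, 2034 (213 left).
Feb has 28 days: +28 → Mar 1, 2034 (185 left).
Mar has 31 days: +31 → Apr 1, 2034 (154 left).
Apr has 30 days: +30 → May 1, 2034 (124 left).
May has 31 days: +31 → Jun 1, 2034 (93 left).
Jun has 30 days: +30 → Jul 1, 2034 (63 left).
Jul has 31 days: +31 → Aug 1, 2034 (32 left).
Aug has 31 days: +31 → Sep 1, 2034 (1 left).
+1 → Sep 2, 2034.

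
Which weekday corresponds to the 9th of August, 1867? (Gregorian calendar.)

Friday

Doomsday rule: the anchor day for the 1800s is Friday. For year 67: 67÷12 = 5 r 7, and 7÷4 = 1, so 5+7+1 = 13.
Friday + 13 ≡ Thursday — that's 1867's doomsday.
In August the doomsday date is Aug 8.
Aug 9 is 1 day after Aug 8; 1 mod 7 = 1, so Thursday + 1 = Friday.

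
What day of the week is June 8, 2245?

Sunday

Doomsday rule: the anchor day for the 2200s is Friday. For year 45: 45÷12 = 3 r 9, and 9÷4 = 2, so 3+9+2 = 14.
Friday + 14 ≡ Friday — that's 2245's doomsday.
In June the doomsday date is Jun 6.
Jun 8 is 2 days after Jun 6; 2 mod 7 = 2, so Friday + 2 = Sunday.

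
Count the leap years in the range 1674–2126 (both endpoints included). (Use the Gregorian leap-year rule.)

Multiples of 4 in [1674,2126]: 113.
Of those, multiples of 100: 5 (not leap unless ÷400).
Multiples of 400: 1.
Leap years = 113 − 5 + 1 = 109.

109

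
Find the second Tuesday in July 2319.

July 8, 2319

July 1, 2319 is a Tuesday.
The first Tuesday is therefore July 1 (same day).
The second Tuesday is 1 + 1×7 = July 8.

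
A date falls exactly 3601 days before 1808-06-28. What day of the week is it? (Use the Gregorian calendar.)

Saturday

Jun 28, 1808 is a Tuesday.
3601 mod 7 = 3, so 3601 days before a Tuesday is Tuesday − 3 = Saturday.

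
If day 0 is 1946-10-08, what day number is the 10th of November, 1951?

1859

Oct 8, 1946 → Oct 8, 1947: 365 days.
Oct 8, 1947 → Oct 8, 1948: 366 days (Feb 29, 1948 is in that span).
Oct 8, 1948 → Oct 8, 1949: 365 days.
Oct 8, 1949 → Oct 8, 1950: 365 days.
Oct 8, 1950 → Nov 8, 1950: 31 days (October has 31).
Nov 8, 1950 → Dec 8, 1950: 30 days (November has 30).
Dec 8, 1950 → Jan 8, 1951: 31 days (December has 31).
Jan 8, 1951 → Feb 8, 1951: 31 days (January has 31).
Feb 8, 1951 → Mar 8, 1951: 28 days (February has 28).
Mar 8, 1951 → Apr 8, 1951: 31 days (March has 31).
Apr 8, 1951 → May 8, 1951: 30 days (April has 30).
May 8, 1951 → Jun 8, 1951: 31 days (May has 31).
Jun 8, 1951 → Jul 8, 1951: 30 days (June has 30).
Jul 8, 1951 → Aug 8, 1951: 31 days (July has 31).
Aug 8, 1951 → Sep 8, 1951: 31 days (August has 31).
Sep 8, 1951 → Oct 8, 1951: 30 days (September has 30).
Oct 8, 1951 → Nov 8, 1951: 31 days (October has 31).
Nov 8, 1951 → Nov 10, 1951: 2 days.
Total: 1859 days.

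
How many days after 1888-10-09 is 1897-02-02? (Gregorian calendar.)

3038

Oct 9, 1888 → Oct 9, 1889: 365 days.
Oct 9, 1889 → Oct 9, 1890: 365 days.
Oct 9, 1890 → Oct 9, 1891: 365 days.
Oct 9, 1891 → Oct 9, 1892: 366 days (Feb 29, 1892 is in that span).
Oct 9, 1892 → Oct 9, 1893: 365 days.
Oct 9, 1893 → Oct 9, 1894: 365 days.
Oct 9, 1894 → Oct 9, 1895: 365 days.
Oct 9, 1895 → Oct 9, 1896: 366 days (Feb 29, 1896 is in that span).
Oct 9, 1896 → Nov 9, 1896: 31 days (October has 31).
Nov 9, 1896 → Dec 9, 1896: 30 days (November has 30).
Dec 9, 1896 → Jan 9, 1897: 31 days (December has 31).
Jan 9, 1897 → Feb 2, 1897: 24 days.
Total: 3038 days.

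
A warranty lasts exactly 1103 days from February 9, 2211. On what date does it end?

+365 (one year) → Feb 9, 2212 (738 left).
+366 (one year; includes Feb 29, 2212) → Feb 9, 2213 (372 left).
Feb has 28 days: +20 → Mar 1, 2213 (352 left).
Mar has 31 days: +31 → Apr 1, 2213 (321 left).
Apr has 30 days: +30 → May 1, 2213 (291 left).
May has 31 days: +31 → Jun 1, 2213 (260 left).
Jun has 30 days: +30 → Jul 1, 2213 (230 left).
Jul has 31 days: +31 → Aug 1, 2213 (199 left).
Aug has 31 days: +31 → Sep 1, 2213 (168 left).
Sep has 30 days: +30 → Oct 1, 2213 (138 left).
Oct has 31 days: +31 → Nov 1, 2213 (107 left).
Nov has 30 days: +30 → Dec 1, 2213 (77 left).
Dec has 31 days: +31 → Jan 1, 2214 (46 left).
Jan has 31 days: +31 → Feb 1, 2214 (15 left).
+15 → Feb 16, 2214.

February 16, 2214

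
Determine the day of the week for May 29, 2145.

Saturday

Doomsday rule: the anchor day for the 2100s is Sunday. For year 45: 45÷12 = 3 r 9, and 9÷4 = 2, so 3+9+2 = 14.
Sunday + 14 ≡ Sunday — that's 2145's doomsday.
In May the doomsday date is May 9.
May 29 is 20 days after May 9; 20 mod 7 = 6, so Sunday + 6 = Saturday.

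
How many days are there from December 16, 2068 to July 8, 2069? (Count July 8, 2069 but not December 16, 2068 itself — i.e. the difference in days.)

Dec 16, 2068 → Jan 16, 2069: 31 days (December has 31).
Jan 16, 2069 → Feb 16, 2069: 31 days (January has 31).
Feb 16, 2069 → Mar 16, 2069: 28 days (February has 28).
Mar 16, 2069 → Apr 16, 2069: 31 days (March has 31).
Apr 16, 2069 → May 16, 2069: 30 days (April has 30).
May 16, 2069 → Jun 16, 2069: 31 days (May has 31).
Jun 16, 2069 → Jul 8, 2069: 22 days.
Total: 204 days.

204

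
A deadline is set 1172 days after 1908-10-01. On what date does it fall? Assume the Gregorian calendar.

December 17, 1911

+365 (one year) → Oct 1, 1909 (807 left).
+365 (one year) → Oct 1, 1910 (442 left).
+365 (one year) → Oct 1, 1911 (77 left).
Oct has 31 days: +31 → Nov 1, 1911 (46 left).
Nov has 30 days: +30 → Dec 1, 1911 (16 left).
+16 → Dec 17, 1911.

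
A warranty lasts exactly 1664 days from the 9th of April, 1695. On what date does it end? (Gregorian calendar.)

October 29, 1699

+366 (one year; includes Feb 29, 1696) → Apr 9, 1696 (1298 left).
+365 (one year) → Apr 9, 1697 (933 left).
+365 (one year) → Apr 9, 1698 (568 left).
+365 (one year) → Apr 9, 1699 (203 left).
Apr has 30 days: +22 → May 1, 1699 (181 left).
May has 31 days: +31 → Jun 1, 1699 (150 left).
Jun has 30 days: +30 → Jul 1, 1699 (120 left).
Jul has 31 days: +31 → Aug 1, 1699 (89 left).
Aug has 31 days: +31 → Sep 1, 1699 (58 left).
Sep has 30 days: +30 → Oct 1, 1699 (28 left).
+28 → Oct 29, 1699.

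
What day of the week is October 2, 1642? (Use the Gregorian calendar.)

Thursday

Doomsday rule: the anchor day for the 1600s is Tuesday. For year 42: 42÷12 = 3 r 6, and 6÷4 = 1, so 3+6+1 = 10.
Tuesday + 10 ≡ Friday — that's 1642's doomsday.
In October the doomsday date is Oct 10.
Oct 2 is 8 days before Oct 10; 8 mod 7 = 1, so Friday − 1 = Thursday.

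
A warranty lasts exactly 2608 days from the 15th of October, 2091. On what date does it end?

December 5, 2098

+366 (one year; includes Feb 29, 2092) → Oct 15, 2092 (2242 left).
+365 (one year) → Oct 15, 2093 (1877 left).
+365 (one year) → Oct 15, 2094 (1512 left).
+365 (one year) → Oct 15, 2095 (1147 left).
+366 (one year; includes Feb 29, 2096) → Oct 15, 2096 (781 left).
+365 (one year) → Oct 15, 2097 (416 left).
+365 (one year) → Oct 15, 2098 (51 left).
Oct has 31 days: +17 → Nov 1, 2098 (34 left).
Nov has 30 days: +30 → Dec 1, 2098 (4 left).
+4 → Dec 5, 2098.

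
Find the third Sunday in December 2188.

December 1, 2188 is a Monday.
The first Sunday is therefore December 7 (6 days later).
The third Sunday is 7 + 2×7 = December 21.

December 21, 2188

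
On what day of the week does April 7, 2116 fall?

Doomsday rule: the anchor day for the 2100s is Sunday. For year 16: 16÷12 = 1 r 4, and 4÷4 = 1, so 1+4+1 = 6.
Sunday + 6 ≡ Saturday — that's 2116's doomsday.
In April the doomsday date is Apr 4.
Apr 7 is 3 days after Apr 4; 3 mod 7 = 3, so Saturday + 3 = Tuesday.

Tuesday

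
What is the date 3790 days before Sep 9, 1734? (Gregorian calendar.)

−365 (one year) → Sep 9, 1733 (3425 left).
−365 (one year) → Sep 9, 1732 (3060 left).
−366 (one year; includes Feb 29, 1732) → Sep 9, 1731 (2694 left).
−365 (one year) → Sep 9, 1730 (2329 left).
−365 (one year) → Sep 9, 1729 (1964 left).
−365 (one year) → Sep 9, 1728 (1599 left).
−366 (one year; includes Feb 29, 1728) → Sep 9, 1727 (1233 left).
−365 (one year) → Sep 9, 1726 (868 left).
−365 (one year) → Sep 9, 1725 (503 left).
−365 (one year) → Sep 9, 1724 (138 left).
−9 → Aug 31, 1724 (end of Aug, 31 days; 129 left).
−31 → Jul 31, 1724 (end of Jul, 31 days; 98 left).
−31 → Jun 30, 1724 (end of Jun, 30 days; 67 left).
−30 → May 31, 1724 (end of May, 31 days; 37 left).
−31 → Apr 30, 1724 (end of Apr, 30 days; 6 left).
−6 → Apr 24, 1724.

April 24, 1724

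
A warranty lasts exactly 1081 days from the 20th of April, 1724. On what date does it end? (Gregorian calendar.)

+365 (one year) → Apr 20, 1725 (716 left).
+365 (one year) → Apr 20, 1726 (351 left).
Apr has 30 days: +11 → May 1, 1726 (340 left).
May has 31 days: +31 → Jun 1, 1726 (309 left).
Jun has 30 days: +30 → Jul 1, 1726 (279 left).
Jul has 31 days: +31 → Aug 1, 1726 (248 left).
Aug has 31 days: +31 → Sep 1, 1726 (217 left).
Sep has 30 days: +30 → Oct 1, 1726 (187 left).
Oct has 31 days: +31 → Nov 1, 1726 (156 left).
Nov has 30 days: +30 → Dec 1, 1726 (126 left).
Dec has 31 days: +31 → Jan 1, 1727 (95 left).
Jan has 31 days: +31 → Feb 1, 1727 (64 left).
Feb has 28 days: +28 → Mar 1, 1727 (36 left).
Mar has 31 days: +31 → Apr 1, 1727 (5 left).
+5 → Apr 6, 1727.

April 6, 1727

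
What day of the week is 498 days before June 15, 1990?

First find the weekday of Jun 15, 1990. Doomsday rule: the anchor day for the 1900s is Wednesday. For year 90: 90÷12 = 7 r 6, and 6÷4 = 1, so 7+6+1 = 14.
Wednesday + 14 ≡ Wednesday — that's 1990's doomsday.
In June the doomsday date is Jun 6.
Jun 15 is 9 days after Jun 6; 9 mod 7 = 2, so Wednesday + 2 = Friday.
498 mod 7 = 1, so 498 days before a Friday is Friday − 1 = Thursday.

Thursday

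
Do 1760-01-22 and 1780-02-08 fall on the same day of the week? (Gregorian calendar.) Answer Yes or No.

Yes

From Jan 22, 1760 to Feb 8, 1780 is 7322 days.
7322 mod 7 = 0, so they are the same weekday.
(Jan 22, 1760 is a Tuesday; Feb 8, 1780 is a Tuesday.)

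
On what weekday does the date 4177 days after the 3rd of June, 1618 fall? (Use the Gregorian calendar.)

Friday

Jun 3, 1618 is a Sunday.
4177 mod 7 = 5, so 4177 days after a Sunday is Sunday + 5 = Friday.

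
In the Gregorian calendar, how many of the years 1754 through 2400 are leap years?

157

Multiples of 4 in [1754,2400]: 162.
Of those, multiples of 100: 7 (not leap unless ÷400).
Multiples of 400: 2.
Leap years = 162 − 7 + 2 = 157.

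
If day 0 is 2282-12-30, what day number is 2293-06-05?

Dec 30, 2282 → Dec 30, 2283: 365 days.
Dec 30, 2283 → Dec 30, 2284: 366 days (Feb 29, 2284 is in that span).
Dec 30, 2284 → Dec 30, 2285: 365 days.
Dec 30, 2285 → Dec 30, 2286: 365 days.
Dec 30, 2286 → Dec 30, 2287: 365 days.
Dec 30, 2287 → Dec 30, 2288: 366 days (Feb 29, 2288 is in that span).
Dec 30, 2288 → Dec 30, 2289: 365 days.
Dec 30, 2289 → Dec 30, 2290: 365 days.
Dec 30, 2290 → Dec 30, 2291: 365 days.
Dec 30, 2291 → Dec 30, 2292: 366 days (Feb 29, 2292 is in that span).
Dec 30, 2292 → Jan 30, 2293: 31 days (December has 31).
Jan 30, 2293 → Feb 28, 2293: 29 days (January has 31).
Feb 28, 2293 → Mar 28, 2293: 28 days (February has 28).
Mar 28, 2293 → Apr 28, 2293: 31 days (March has 31).
Apr 28, 2293 → May 28, 2293: 30 days (April has 30).
May 28, 2293 → Jun 5, 2293: 8 days.
Total: 3810 days.

3810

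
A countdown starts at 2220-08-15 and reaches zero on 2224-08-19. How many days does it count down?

Aug 15, 2220 → Aug 15, 2221: 365 days.
Aug 15, 2221 → Aug 15, 2222: 365 days.
Aug 15, 2222 → Aug 15, 2223: 365 days.
Aug 15, 2223 → Sep 15, 2223: 31 days (August has 31).
Sep 15, 2223 → Oct 15, 2223: 30 days (September has 30).
Oct 15, 2223 → Nov 15, 2223: 31 days (October has 31).
Nov 15, 2223 → Dec 15, 2223: 30 days (November has 30).
Dec 15, 2223 → Jan 15, 2224: 31 days (December has 31).
Jan 15, 2224 → Feb 15, 2224: 31 days (January has 31).
Feb 15, 2224 → Mar 15, 2224: 29 days (February has 29).
Mar 15, 2224 → Apr 15, 2224: 31 days (March has 31).
Apr 15, 2224 → May 15, 2224: 30 days (April has 30).
May 15, 2224 → Jun 15, 2224: 31 days (May has 31).
Jun 15, 2224 → Jul 15, 2224: 30 days (June has 30).
Jul 15, 2224 → Aug 15, 2224: 31 days (July has 31).
Aug 15, 2224 → Aug 19, 2224: 4 days.
Total: 1465 days.

1465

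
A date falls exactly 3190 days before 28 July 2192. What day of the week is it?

Monday

First find the weekday of Jul 28, 2192. Doomsday rule: the anchor day for the 2100s is Sunday. For year 92: 92÷12 = 7 r 8, and 8÷4 = 2, so 7+8+2 = 17.
Sunday + 17 ≡ Wednesday — that's 2192's doomsday.
In July the doomsday date is Jul 11.
Jul 28 is 17 days after Jul 11; 17 mod 7 = 3, so Wednesday + 3 = Saturday.
3190 mod 7 = 5, so 3190 days before a Saturday is Saturday − 5 = Monday.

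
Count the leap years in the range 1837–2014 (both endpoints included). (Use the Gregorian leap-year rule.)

Multiples of 4 in [1837,2014]: 44.
Of those, multiples of 100: 2 (not leap unless ÷400).
Multiples of 400: 1.
Leap years = 44 − 2 + 1 = 43.

43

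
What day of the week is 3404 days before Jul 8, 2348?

Tuesday

Jul 8, 2348 is a Thursday.
3404 mod 7 = 2, so 3404 days before a Thursday is Thursday − 2 = Tuesday.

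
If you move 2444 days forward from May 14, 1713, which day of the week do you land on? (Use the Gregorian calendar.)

First find the weekday of May 14, 1713. Doomsday rule: the anchor day for the 1700s is Sunday. For year 13: 13÷12 = 1 r 1, and 1÷4 = 0, so 1+1+0 = 2.
Sunday + 2 ≡ Tuesday — that's 1713's doomsday.
In May the doomsday date is May 9.
May 14 is 5 days after May 9; 5 mod 7 = 5, so Tuesday + 5 = Sunday.
2444 mod 7 = 1, so 2444 days after a Sunday is Sunday + 1 = Monday.

Monday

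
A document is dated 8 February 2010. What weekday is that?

Doomsday rule: the anchor day for the 2000s is Tuesday. For year 10: 10÷12 = 0 r 10, and 10÷4 = 2, so 0+10+2 = 12.
Tuesday + 12 ≡ Sunday — that's 2010's doomsday.
In February the doomsday date is Feb 28 (2010 is not a leap year).
Feb 8 is 20 days before Feb 28; 20 mod 7 = 6, so Sunday − 6 = Monday.

Monday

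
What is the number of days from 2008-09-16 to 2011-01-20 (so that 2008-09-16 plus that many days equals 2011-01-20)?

856

Sep 16, 2008 → Sep 16, 2009: 365 days.
Sep 16, 2009 → Sep 16, 2010: 365 days.
Sep 16, 2010 → Oct 16, 2010: 30 days (September has 30).
Oct 16, 2010 → Nov 16, 2010: 31 days (October has 31).
Nov 16, 2010 → Dec 16, 2010: 30 days (November has 30).
Dec 16, 2010 → Jan 16, 2011: 31 days (December has 31).
Jan 16, 2011 → Jan 20, 2011: 4 days.
Total: 856 days.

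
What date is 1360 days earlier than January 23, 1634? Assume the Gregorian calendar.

−365 (one year) → Jan 23, 1633 (995 left).
−366 (one year; includes Feb 29, 1632) → Jan 23, 1632 (629 left).
−365 (one year) → Jan 23, 1631 (264 left).
−23 → Dec 31, 1630 (end of Dec, 31 days; 241 left).
−31 → Nov 30, 1630 (end of Nov, 30 days; 210 left).
−30 → Oct 31, 1630 (end of Oct, 31 days; 180 left).
−31 → Sep 30, 1630 (end of Sep, 30 days; 149 left).
−30 → Aug 31, 1630 (end of Aug, 31 days; 119 left).
−31 → Jul 31, 1630 (end of Jul, 31 days; 88 left).
−31 → Jun 30, 1630 (end of Jun, 30 days; 57 left).
−30 → May 31, 1630 (end of May, 31 days; 27 left).
−27 → May 4, 1630.

May 4, 1630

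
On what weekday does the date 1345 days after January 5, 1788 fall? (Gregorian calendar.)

Jan 5, 1788 is a Saturday.
1345 mod 7 = 1, so 1345 days after a Saturday is Saturday + 1 = Sunday.

Sunday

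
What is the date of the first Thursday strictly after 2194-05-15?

May 15, 2194 is a Thursday.
From Thursday to the next Thursday is 7 days.
May 15, 2194 + 7 = May 22, 2194.

May 22, 2194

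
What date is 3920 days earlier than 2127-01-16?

−365 (one year) → Jan 16, 2126 (3555 left).
−365 (one year) → Jan 16, 2125 (3190 left).
−366 (one year; includes Feb 29, 2124) → Jan 16, 2124 (2824 left).
−365 (one year) → Jan 16, 2123 (2459 left).
−365 (one year) → Jan 16, 2122 (2094 left).
−365 (one year) → Jan 16, 2121 (1729 left).
−366 (one year; includes Feb 29, 2120) → Jan 16, 2120 (1363 left).
−365 (one year) → Jan 16, 2119 (998 left).
−365 (one year) → Jan 16, 2118 (633 left).
−365 (one year) → Jan 16, 2117 (268 left).
−16 → Dec 31, 2116 (end of Dec, 31 days; 252 left).
−31 → Nov 30, 2116 (end of Nov, 30 days; 221 left).
−30 → Oct 31, 2116 (end of Oct, 31 days; 191 left).
−31 → Sep 30, 2116 (end of Sep, 30 days; 160 left).
−30 → Aug 31, 2116 (end of Aug, 31 days; 130 left).
−31 → Jul 31, 2116 (end of Jul, 31 days; 99 left).
−31 → Jun 30, 2116 (end of Jun, 30 days; 68 left).
−30 → May 31, 2116 (end of May, 31 days; 38 left).
−31 → Apr 30, 2116 (end of Apr, 30 days; 7 left).
−7 → Apr 23, 2116.

April 23, 2116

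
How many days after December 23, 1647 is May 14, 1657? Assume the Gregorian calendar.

3430

Dec 23, 1647 → Dec 23, 1648: 366 days (Feb 29, 1648 is in that span).
Dec 23, 1648 → Dec 23, 1649: 365 days.
Dec 23, 1649 → Dec 23, 1650: 365 days.
Dec 23, 1650 → Dec 23, 1651: 365 days.
Dec 23, 1651 → Dec 23, 1652: 366 days (Feb 29, 1652 is in that span).
Dec 23, 1652 → Dec 23, 1653: 365 days.
Dec 23, 1653 → Dec 23, 1654: 365 days.
Dec 23, 1654 → Dec 23, 1655: 365 days.
Dec 23, 1655 → Dec 23, 1656: 366 days (Feb 29, 1656 is in that span).
Dec 23, 1656 → Jan 23, 1657: 31 days (December has 31).
Jan 23, 1657 → Feb 23, 1657: 31 days (January has 31).
Feb 23, 1657 → Mar 23, 1657: 28 days (February has 28).
Mar 23, 1657 → Apr 23, 1657: 31 days (March has 31).
Apr 23, 1657 → May 14, 1657: 21 days.
Total: 3430 days.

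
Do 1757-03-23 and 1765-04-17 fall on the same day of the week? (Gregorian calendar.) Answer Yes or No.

Yes

From Mar 23, 1757 to Apr 17, 1765 is 2947 days.
2947 mod 7 = 0, so they are the same weekday.
(Mar 23, 1757 is a Wednesday; Apr 17, 1765 is a Wednesday.)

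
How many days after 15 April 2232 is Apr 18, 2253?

Apr 15, 2232 → Apr 15, 2233: 365 days.
Apr 15, 2233 → Apr 15, 2234: 365 days.
Apr 15, 2234 → Apr 15, 2235: 365 days.
Apr 15, 2235 → Apr 15, 2236: 366 days (Feb 29, 2236 is in that span).
Apr 15, 2236 → Apr 15, 2237: 365 days.
Apr 15, 2237 → Apr 15, 2238: 365 days.
Apr 15, 2238 → Apr 15, 2239: 365 days.
Apr 15, 2239 → Apr 15, 2240: 366 days (Feb 29, 2240 is in that span).
Apr 15, 2240 → Apr 15, 2241: 365 days.
Apr 15, 2241 → Apr 15, 2242: 365 days.
Apr 15, 2242 → Apr 15, 2243: 365 days.
Apr 15, 2243 → Apr 15, 2244: 366 days (Feb 29, 2244 is in that span).
Apr 15, 2244 → Apr 15, 2245: 365 days.
Apr 15, 2245 → Apr 15, 2246: 365 days.
Apr 15, 2246 → Apr 15, 2247: 365 days.
Apr 15, 2247 → Apr 15, 2248: 366 days (Feb 29, 2248 is in that span).
Apr 15, 2248 → Apr 15, 2249: 365 days.
Apr 15, 2249 → Apr 15, 2250: 365 days.
Apr 15, 2250 → Apr 15, 2251: 365 days.
Apr 15, 2251 → Apr 15, 2252: 366 days (Feb 29, 2252 is in that span).
Apr 15, 2252 → May 15, 2252: 30 days (April has 30).
May 15, 2252 → Jun 15, 2252: 31 days (May has 31).
Jun 15, 2252 → Jul 15, 2252: 30 days (June has 30).
Jul 15, 2252 → Aug 15, 2252: 31 days (July has 31).
Aug 15, 2252 → Sep 15, 2252: 31 days (August has 31).
Sep 15, 2252 → Oct 15, 2252: 30 days (September has 30).
Oct 15, 2252 → Nov 15, 2252: 31 days (October has 31).
Nov 15, 2252 → Dec 15, 2252: 30 days (November has 30).
Dec 15, 2252 → Jan 15, 2253: 31 days (December has 31).
Jan 15, 2253 → Feb 15, 2253: 31 days (January has 31).
Feb 15, 2253 → Mar 15, 2253: 28 days (February has 28).
Mar 15, 2253 → Apr 15, 2253: 31 days (March has 31).
Apr 15, 2253 → Apr 18, 2253: 3 days.
Total: 7673 days.

7673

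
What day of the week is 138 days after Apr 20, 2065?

Apr 20, 2065 is a Monday.
138 mod 7 = 5, so 138 days after a Monday is Monday + 5 = Saturday.

Saturday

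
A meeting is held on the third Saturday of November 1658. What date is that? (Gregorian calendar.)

November 1, 1658 is a Friday.
The first Saturday is therefore November 2 (1 days later).
The third Saturday is 2 + 2×7 = November 16.

November 16, 1658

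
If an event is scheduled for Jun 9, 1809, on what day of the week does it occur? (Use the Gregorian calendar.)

Friday

Doomsday rule: the anchor day for the 1800s is Friday. For year 09: 9÷12 = 0 r 9, and 9÷4 = 2, so 0+9+2 = 11.
Friday + 11 ≡ Tuesday — that's 1809's doomsday.
In June the doomsday date is Jun 6.
Jun 9 is 3 days after Jun 6; 3 mod 7 = 3, so Tuesday + 3 = Friday.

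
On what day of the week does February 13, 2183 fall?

Doomsday rule: the anchor day for the 2100s is Sunday. For year 83: 83÷12 = 6 r 11, and 11÷4 = 2, so 6+11+2 = 19.
Sunday + 19 ≡ Friday — that's 2183's doomsday.
In February the doomsday date is Feb 28 (2183 is not a leap year).
Feb 13 is 15 days before Feb 28; 15 mod 7 = 1, so Friday − 1 = Thursday.

Thursday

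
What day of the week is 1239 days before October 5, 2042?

Sunday

Oct 5, 2042 is a Sunday.
1239 mod 7 = 0, so 1239 days before a Sunday is Sunday − 0 = Sunday.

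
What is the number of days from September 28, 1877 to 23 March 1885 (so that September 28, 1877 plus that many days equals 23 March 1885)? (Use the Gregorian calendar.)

2733

Sep 28, 1877 → Sep 28, 1878: 365 days.
Sep 28, 1878 → Sep 28, 1879: 365 days.
Sep 28, 1879 → Sep 28, 1880: 366 days (Feb 29, 1880 is in that span).
Sep 28, 1880 → Sep 28, 1881: 365 days.
Sep 28, 1881 → Sep 28, 1882: 365 days.
Sep 28, 1882 → Sep 28, 1883: 365 days.
Sep 28, 1883 → Sep 28, 1884: 366 days (Feb 29, 1884 is in that span).
Sep 28, 1884 → Oct 28, 1884: 30 days (September has 30).
Oct 28, 1884 → Nov 28, 1884: 31 days (October has 31).
Nov 28, 1884 → Dec 28, 1884: 30 days (November has 30).
Dec 28, 1884 → Jan 28, 1885: 31 days (December has 31).
Jan 28, 1885 → Feb 28, 1885: 31 days (January has 31).
Feb 28, 1885 → Mar 23, 1885: 23 days.
Total: 2733 days.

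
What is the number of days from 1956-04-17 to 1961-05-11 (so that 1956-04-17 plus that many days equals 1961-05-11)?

Apr 17, 1956 → Apr 17, 1957: 365 days.
Apr 17, 1957 → Apr 17, 1958: 365 days.
Apr 17, 1958 → Apr 17, 1959: 365 days.
Apr 17, 1959 → Apr 17, 1960: 366 days (Feb 29, 1960 is in that span).
Apr 17, 1960 → May 17, 1960: 30 days (April has 30).
May 17, 1960 → Jun 17, 1960: 31 days (May has 31).
Jun 17, 1960 → Jul 17, 1960: 30 days (June has 30).
Jul 17, 1960 → Aug 17, 1960: 31 days (July has 31).
Aug 17, 1960 → Sep 17, 1960: 31 days (August has 31).
Sep 17, 1960 → Oct 17, 1960: 30 days (September has 30).
Oct 17, 1960 → Nov 17, 1960: 31 days (October has 31).
Nov 17, 1960 → Dec 17, 1960: 30 days (November has 30).
Dec 17, 1960 → Jan 17, 1961: 31 days (December has 31).
Jan 17, 1961 → Feb 17, 1961: 31 days (January has 31).
Feb 17, 1961 → Mar 17, 1961: 28 days (February has 28).
Mar 17, 1961 → Apr 17, 1961: 31 days (March has 31).
Apr 17, 1961 → May 11, 1961: 24 days.
Total: 1850 days.

1850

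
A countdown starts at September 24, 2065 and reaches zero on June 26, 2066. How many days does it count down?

275

Sep 24, 2065 → Oct 24, 2065: 30 days (September has 30).
Oct 24, 2065 → Nov 24, 2065: 31 days (October has 31).
Nov 24, 2065 → Dec 24, 2065: 30 days (November has 30).
Dec 24, 2065 → Jan 24, 2066: 31 days (December has 31).
Jan 24, 2066 → Feb 24, 2066: 31 days (January has 31).
Feb 24, 2066 → Mar 24, 2066: 28 days (February has 28).
Mar 24, 2066 → Apr 24, 2066: 31 days (March has 31).
Apr 24, 2066 → May 24, 2066: 30 days (April has 30).
May 24, 2066 → Jun 24, 2066: 31 days (May has 31).
Jun 24, 2066 → Jun 26, 2066: 2 days.
Total: 275 days.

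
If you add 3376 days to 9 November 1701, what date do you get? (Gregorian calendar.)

+365 (one year) → Nov 9, 1702 (3011 left).
+365 (one year) → Nov 9, 1703 (2646 left).
+366 (one year; includes Feb 29, 1704) → Nov 9, 1704 (2280 left).
+365 (one year) → Nov 9, 1705 (1915 left).
+365 (one year) → Nov 9, 1706 (1550 left).
+365 (one year) → Nov 9, 1707 (1185 left).
+366 (one year; includes Feb 29, 1708) → Nov 9, 1708 (819 left).
+365 (one year) → Nov 9, 1709 (454 left).
+365 (one year) → Nov 9, 1710 (89 left).
Nov has 30 days: +22 → Dec 1, 1710 (67 left).
Dec has 31 days: +31 → Jan 1, 1711 (36 left).
Jan has 31 days: +31 → Feb 1, 1711 (5 left).
+5 → Feb 6, 1711.

February 6, 1711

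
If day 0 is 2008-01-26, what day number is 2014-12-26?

Jan 26, 2008 → Jan 26, 2009: 366 days (Feb 29, 2008 is in that span).
Jan 26, 2009 → Jan 26, 2010: 365 days.
Jan 26, 2010 → Jan 26, 2011: 365 days.
Jan 26, 2011 → Jan 26, 2012: 365 days.
Jan 26, 2012 → Jan 26, 2013: 366 days (Feb 29, 2012 is in that span).
Jan 26, 2013 → Jan 26, 2014: 365 days.
Jan 26, 2014 → Feb 26, 2014: 31 days (January has 31).
Feb 26, 2014 → Mar 26, 2014: 28 days (February has 28).
Mar 26, 2014 → Apr 26, 2014: 31 days (March has 31).
Apr 26, 2014 → May 26, 2014: 30 days (April has 30).
May 26, 2014 → Jun 26, 2014: 31 days (May has 31).
Jun 26, 2014 → Jul 26, 2014: 30 days (June has 30).
Jul 26, 2014 → Aug 26, 2014: 31 days (July has 31).
Aug 26, 2014 → Sep 26, 2014: 31 days (August has 31).
Sep 26, 2014 → Oct 26, 2014: 30 days (September has 30).
Oct 26, 2014 → Nov 26, 2014: 31 days (October has 31).
Nov 26, 2014 → Dec 26, 2014: 30 days.
Total: 2526 days.

2526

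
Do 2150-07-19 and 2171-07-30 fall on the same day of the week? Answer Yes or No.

No

From Jul 19, 2150 to Jul 30, 2171 is 7681 days.
7681 mod 7 = 2, so they are different weekdays.
(Jul 19, 2150 is a Sunday; Jul 30, 2171 is a Tuesday.)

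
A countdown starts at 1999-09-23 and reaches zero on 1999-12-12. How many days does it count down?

Sep 23, 1999 → Oct 23, 1999: 30 days (September has 30).
Oct 23, 1999 → Nov 23, 1999: 31 days (October has 31).
Nov 23, 1999 → Dec 12, 1999: 19 days.
Total: 80 days.

80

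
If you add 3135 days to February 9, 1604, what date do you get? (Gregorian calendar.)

+366 (one year; includes Feb 29, 1604) → Feb 9, 1605 (2769 left).
+365 (one year) → Feb 9, 1606 (2404 left).
+365 (one year) → Feb 9, 1607 (2039 left).
+365 (one year) → Feb 9, 1608 (1674 left).
+366 (one year; includes Feb 29, 1608) → Feb 9, 1609 (1308 left).
+365 (one year) → Feb 9, 1610 (943 left).
+365 (one year) → Feb 9, 1611 (578 left).
+365 (one year) → Feb 9, 1612 (213 left).
Feb has 29 days: +21 → Mar 1, 1612 (192 left).
Mar has 31 days: +31 → Apr 1, 1612 (161 left).
Apr has 30 days: +30 → May 1, 1612 (131 left).
May has 31 days: +31 → Jun 1, 1612 (100 left).
Jun has 30 days: +30 → Jul 1, 1612 (70 left).
Jul has 31 days: +31 → Aug 1, 1612 (39 left).
Aug has 31 days: +31 → Sep 1, 1612 (8 left).
+8 → Sep 9, 1612.

September 9, 1612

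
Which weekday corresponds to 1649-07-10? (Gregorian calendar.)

Saturday

Doomsday rule: the anchor day for the 1600s is Tuesday. For year 49: 49÷12 = 4 r 1, and 1÷4 = 0, so 4+1+0 = 5.
Tuesday + 5 ≡ Sunday — that's 1649's doomsday.
In July the doomsday date is Jul 11.
Jul 10 is 1 day before Jul 11; 1 mod 7 = 1, so Sunday − 1 = Saturday.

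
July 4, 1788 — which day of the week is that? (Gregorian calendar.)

Friday

Doomsday rule: the anchor day for the 1700s is Sunday. For year 88: 88÷12 = 7 r 4, and 4÷4 = 1, so 7+4+1 = 12.
Sunday + 12 ≡ Friday — that's 1788's doomsday.
In July the doomsday date is Jul 11.
Jul 4 is 7 days before Jul 11; 7 mod 7 = 0, so Friday − 0 = Friday.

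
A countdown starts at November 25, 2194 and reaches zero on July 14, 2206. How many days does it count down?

Nov 25, 2194 → Nov 25, 2195: 365 days.
Nov 25, 2195 → Nov 25, 2196: 366 days (Feb 29, 2196 is in that span).
Nov 25, 2196 → Nov 25, 2197: 365 days.
Nov 25, 2197 → Nov 25, 2198: 365 days.
Nov 25, 2198 → Nov 25, 2199: 365 days.
Nov 25, 2199 → Nov 25, 2200: 365 days.
Nov 25, 2200 → Nov 25, 2201: 365 days.
Nov 25, 2201 → Nov 25, 2202: 365 days.
Nov 25, 2202 → Nov 25, 2203: 365 days.
Nov 25, 2203 → Nov 25, 2204: 366 days (Feb 29, 2204 is in that span).
Nov 25, 2204 → Nov 25, 2205: 365 days.
Nov 25, 2205 → Dec 25, 2205: 30 days (November has 30).
Dec 25, 2205 → Jan 25, 2206: 31 days (December has 31).
Jan 25, 2206 → Feb 25, 2206: 31 days (January has 31).
Feb 25, 2206 → Mar 25, 2206: 28 days (February has 28).
Mar 25, 2206 → Apr 25, 2206: 31 days (March has 31).
Apr 25, 2206 → May 25, 2206: 30 days (April has 30).
May 25, 2206 → Jun 25, 2206: 31 days (May has 31).
Jun 25, 2206 → Jul 14, 2206: 19 days.
Total: 4248 days.

4248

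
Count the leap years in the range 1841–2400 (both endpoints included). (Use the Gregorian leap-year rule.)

136

Multiples of 4 in [1841,2400]: 140.
Of those, multiples of 100: 6 (not leap unless ÷400).
Multiples of 400: 2.
Leap years = 140 − 6 + 2 = 136.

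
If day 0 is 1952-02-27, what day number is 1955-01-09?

Feb 27, 1952 → Feb 27, 1953: 366 days (Feb 29, 1952 is in that span).
Feb 27, 1953 → Feb 27, 1954: 365 days.
Feb 27, 1954 → Mar 27, 1954: 28 days (February has 28).
Mar 27, 1954 → Apr 27, 1954: 31 days (March has 31).
Apr 27, 1954 → May 27, 1954: 30 days (April has 30).
May 27, 1954 → Jun 27, 1954: 31 days (May has 31).
Jun 27, 1954 → Jul 27, 1954: 30 days (June has 30).
Jul 27, 1954 → Aug 27, 1954: 31 days (July has 31).
Aug 27, 1954 → Sep 27, 1954: 31 days (August has 31).
Sep 27, 1954 → Oct 27, 1954: 30 days (September has 30).
Oct 27, 1954 → Nov 27, 1954: 31 days (October has 31).
Nov 27, 1954 → Dec 27, 1954: 30 days (November has 30).
Dec 27, 1954 → Jan 9, 1955: 13 days.
Total: 1047 days.

1047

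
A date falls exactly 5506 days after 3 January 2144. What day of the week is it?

Jan 3, 2144 is a Friday.
5506 mod 7 = 4, so 5506 days after a Friday is Friday + 4 = Tuesday.

Tuesday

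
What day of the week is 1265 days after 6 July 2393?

First find the weekday of Jul 6, 2393. Doomsday rule: the anchor day for the 2300s is Wednesday. For year 93: 93÷12 = 7 r 9, and 9÷4 = 2, so 7+9+2 = 18.
Wednesday + 18 ≡ Sunday — that's 2393's doomsday.
In July the doomsday date is Jul 11.
Jul 6 is 5 days before Jul 11; 5 mod 7 = 5, so Sunday − 5 = Tuesday.
1265 mod 7 = 5, so 1265 days after a Tuesday is Tuesday + 5 = Sunday.

Sunday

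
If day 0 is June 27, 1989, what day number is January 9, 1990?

196

Jun 27, 1989 → Jul 27, 1989: 30 days (June has 30).
Jul 27, 1989 → Aug 27, 1989: 31 days (July has 31).
Aug 27, 1989 → Sep 27, 1989: 31 days (August has 31).
Sep 27, 1989 → Oct 27, 1989: 30 days (September has 30).
Oct 27, 1989 → Nov 27, 1989: 31 days (October has 31).
Nov 27, 1989 → Dec 27, 1989: 30 days (November has 30).
Dec 27, 1989 → Jan 9, 1990: 13 days.
Total: 196 days.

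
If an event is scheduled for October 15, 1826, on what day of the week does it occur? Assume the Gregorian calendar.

Sunday

Doomsday rule: the anchor day for the 1800s is Friday. For year 26: 26÷12 = 2 r 2, and 2÷4 = 0, so 2+2+0 = 4.
Friday + 4 ≡ Tuesday — that's 1826's doomsday.
In October the doomsday date is Oct 10.
Oct 15 is 5 days after Oct 10; 5 mod 7 = 5, so Tuesday + 5 = Sunday.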